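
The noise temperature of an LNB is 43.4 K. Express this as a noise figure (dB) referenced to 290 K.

F = 1 + T_e/T₀ = 1 + 43.4/290 = 1.14966
NF = 10 log₁₀(1.14966) = 0.606 dB

0.606 dB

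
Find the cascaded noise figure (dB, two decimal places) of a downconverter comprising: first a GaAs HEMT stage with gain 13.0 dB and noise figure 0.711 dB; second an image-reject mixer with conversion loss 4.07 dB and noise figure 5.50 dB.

1.16 dB

Convert to linear (a loss of L dB is a gain of −L dB): F_i = 10^(NF_i/10), G_i = 10^(G_i,dB/10)
  Stage 1: F_1 = 10^(0.711/10) = 1.178, G_1 = 10^(13.0/10) = 19.95
  Stage 2: F_2 = 10^(5.50/10) = 3.548, G_2 = 10^(−4.07/10) = 0.3917
Friis cascade:
  F = 1.178 + (3.548 − 1)/19.95 = 1.306
NF = 10 log₁₀(1.306) = 1.16 dB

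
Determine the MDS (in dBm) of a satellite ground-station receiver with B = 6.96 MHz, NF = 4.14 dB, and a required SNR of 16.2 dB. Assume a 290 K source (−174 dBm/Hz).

−85.2 dBm

Sensitivity = −174 + 10 log₁₀(B) + NF + SNR_min
= −174 + 68.43 + 4.14 + 16.2
= −85.23 dBm → −85.2 dBm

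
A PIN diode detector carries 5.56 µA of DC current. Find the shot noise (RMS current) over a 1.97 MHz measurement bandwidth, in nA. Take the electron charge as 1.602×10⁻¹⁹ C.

1.87 nA

I_n = √(2qI·B)
2qI·B = 2 × 1.602×10⁻¹⁹ × 5.56×10⁻⁶ × 1.97×10⁶ = 3.51×10⁻¹⁸ A²
I_n = √(3.51×10⁻¹⁸) = 1.87×10⁻⁹ A = 1.87 nA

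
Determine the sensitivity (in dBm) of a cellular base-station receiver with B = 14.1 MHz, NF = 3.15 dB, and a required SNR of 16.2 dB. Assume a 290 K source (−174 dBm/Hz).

−83.2 dBm

Sensitivity = −174 + 10 log₁₀(B) + NF + SNR_min
= −174 + 71.49 + 3.15 + 16.2
= −83.16 dBm → −83.2 dBm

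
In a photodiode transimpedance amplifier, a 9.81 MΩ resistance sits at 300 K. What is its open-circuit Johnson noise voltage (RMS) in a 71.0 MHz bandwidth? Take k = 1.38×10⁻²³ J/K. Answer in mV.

3.40 mV

V_n = √(4kTRB)
4kTRB = 4 × 1.38×10⁻²³ × 300 × 9.81×10⁶ × 7.10×10⁷ = 1.15×10⁻⁵ V²
V_n = √(1.15×10⁻⁵) = 3.40×10⁻³ V = 3.40 mV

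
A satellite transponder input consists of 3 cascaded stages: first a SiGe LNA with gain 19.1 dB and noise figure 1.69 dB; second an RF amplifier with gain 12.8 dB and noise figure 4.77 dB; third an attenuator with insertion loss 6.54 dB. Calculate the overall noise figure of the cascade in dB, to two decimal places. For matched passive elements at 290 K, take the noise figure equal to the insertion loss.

Convert to linear (a loss of L dB is a gain of −L dB): F_i = 10^(NF_i/10), G_i = 10^(G_i,dB/10)
  Stage 1: F_1 = 10^(1.69/10) = 1.476, G_1 = 10^(19.1/10) = 81.28
  Stage 2: F_2 = 10^(4.77/10) = 2.999, G_2 = 10^(12.8/10) = 19.05
  Stage 3: F_3 = 10^(6.54/10) = 4.508, G_3 = 10^(−6.54/10) = 0.2218
Friis cascade:
  F = 1.476 + (2.999 − 1)/81.28 + (4.508 − 1)/1549 = 1.503
NF = 10 log₁₀(1.503) = 1.77 dB

1.77 dB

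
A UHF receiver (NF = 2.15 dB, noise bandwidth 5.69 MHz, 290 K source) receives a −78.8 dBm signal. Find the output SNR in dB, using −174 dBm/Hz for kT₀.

Noise floor: N = −174 + 10 log₁₀(B) + NF
10 log₁₀(5.69×10⁶) = 67.55 dB
N = −174 + 67.55 + 2.15 = −104.30 dBm
SNR = P_sig − N = −78.8 − (−104.30) = 25.50 dB → 25.5 dB

25.5 dB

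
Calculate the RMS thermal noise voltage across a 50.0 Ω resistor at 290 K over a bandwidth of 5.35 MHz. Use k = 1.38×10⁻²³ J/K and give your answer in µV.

2.07 µV

V_n = √(4kTRB)
4kTRB = 4 × 1.38×10⁻²³ × 290 × 5.00×10¹ × 5.35×10⁶ = 4.28×10⁻¹² V²
V_n = √(4.28×10⁻¹²) = 2.07×10⁻⁶ V = 2.07 µV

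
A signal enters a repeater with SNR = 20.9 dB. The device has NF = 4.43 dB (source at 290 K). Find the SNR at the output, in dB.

By definition F = SNR_in/SNR_out, so in dB: SNR_out = SNR_in − NF
SNR_out = 20.9 − 4.43 = 16.47 dB

16.47 dB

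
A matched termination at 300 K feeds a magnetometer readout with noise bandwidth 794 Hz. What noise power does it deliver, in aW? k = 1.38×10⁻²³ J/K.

3.29 aW

P_n = kTB = 1.38×10⁻²³ × 300 × 7.94×10² = 3.29×10⁻¹⁸ W = 3.29 aW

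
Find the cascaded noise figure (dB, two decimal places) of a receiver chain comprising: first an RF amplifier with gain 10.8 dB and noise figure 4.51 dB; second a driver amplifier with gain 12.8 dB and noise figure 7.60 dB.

5.08 dB

Convert to linear (a loss of L dB is a gain of −L dB): F_i = 10^(NF_i/10), G_i = 10^(G_i,dB/10)
  Stage 1: F_1 = 10^(4.51/10) = 2.825, G_1 = 10^(10.8/10) = 12.02
  Stage 2: F_2 = 10^(7.60/10) = 5.754, G_2 = 10^(12.8/10) = 19.05
Friis cascade:
  F = 2.825 + (5.754 − 1)/12.02 = 3.220
NF = 10 log₁₀(3.220) = 5.08 dB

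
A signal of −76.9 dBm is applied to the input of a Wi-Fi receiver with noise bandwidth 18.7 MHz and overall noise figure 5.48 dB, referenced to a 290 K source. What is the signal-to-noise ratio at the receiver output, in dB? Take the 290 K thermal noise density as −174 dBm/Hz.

Noise floor: N = −174 + 10 log₁₀(B) + NF
10 log₁₀(1.87×10⁷) = 72.72 dB
N = −174 + 72.72 + 5.48 = −95.80 dBm
SNR = P_sig − N = −76.9 − (−95.80) = 18.90 dB → 18.9 dB

18.9 dB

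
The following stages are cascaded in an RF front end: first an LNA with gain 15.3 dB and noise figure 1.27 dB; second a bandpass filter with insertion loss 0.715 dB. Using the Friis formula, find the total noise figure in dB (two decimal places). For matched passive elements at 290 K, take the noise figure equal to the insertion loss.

1.29 dB

Convert to linear (a loss of L dB is a gain of −L dB): F_i = 10^(NF_i/10), G_i = 10^(G_i,dB/10)
  Stage 1: F_1 = 10^(1.27/10) = 1.340, G_1 = 10^(15.3/10) = 33.88
  Stage 2: F_2 = 10^(0.715/10) = 1.179, G_2 = 10^(−0.715/10) = 0.8482
Friis cascade:
  F = 1.340 + (1.179 − 1)/33.88 = 1.345
NF = 10 log₁₀(1.345) = 1.29 dB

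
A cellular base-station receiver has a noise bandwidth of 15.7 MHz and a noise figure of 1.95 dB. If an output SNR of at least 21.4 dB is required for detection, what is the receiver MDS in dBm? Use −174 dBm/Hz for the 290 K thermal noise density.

Sensitivity = −174 + 10 log₁₀(B) + NF + SNR_min
= −174 + 71.96 + 1.95 + 21.4
= −78.69 dBm → −78.7 dBm

−78.7 dBm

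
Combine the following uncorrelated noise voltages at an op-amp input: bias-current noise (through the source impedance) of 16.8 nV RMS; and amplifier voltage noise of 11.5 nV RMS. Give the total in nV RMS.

20.4 nV

Uncorrelated sources add in power (mean-square): V_tot = √(ΣV_i²)
V_tot = √[(1.68×10⁻⁸)² + (1.15×10⁻⁸)²] = 2.04×10⁻⁸ V = 20.4 nV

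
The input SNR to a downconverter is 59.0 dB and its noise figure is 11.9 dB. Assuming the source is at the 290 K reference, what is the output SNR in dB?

By definition F = SNR_in/SNR_out, so in dB: SNR_out = SNR_in − NF
SNR_out = 59.0 − 11.9 = 47.1 dB

47.1 dB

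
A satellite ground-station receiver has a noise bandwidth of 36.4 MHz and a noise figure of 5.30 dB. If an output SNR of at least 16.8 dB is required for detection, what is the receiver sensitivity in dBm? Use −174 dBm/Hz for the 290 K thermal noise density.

−76.3 dBm

Sensitivity = −174 + 10 log₁₀(B) + NF + SNR_min
= −174 + 75.61 + 5.30 + 16.8
= −76.29 dBm → −76.3 dBm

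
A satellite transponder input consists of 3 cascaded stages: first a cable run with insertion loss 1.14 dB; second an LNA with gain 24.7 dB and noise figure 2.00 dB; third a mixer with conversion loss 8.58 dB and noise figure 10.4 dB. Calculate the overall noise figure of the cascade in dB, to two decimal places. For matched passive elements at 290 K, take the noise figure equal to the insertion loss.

3.23 dB

Convert to linear (a loss of L dB is a gain of −L dB): F_i = 10^(NF_i/10), G_i = 10^(G_i,dB/10)
  Stage 1: F_1 = 10^(1.14/10) = 1.300, G_1 = 10^(−1.14/10) = 0.7691
  Stage 2: F_2 = 10^(2.00/10) = 1.585, G_2 = 10^(24.7/10) = 295.1
  Stage 3: F_3 = 10^(10.4/10) = 10.96, G_3 = 10^(−8.58/10) = 0.1387
Friis cascade:
  F = 1.300 + (1.585 − 1)/0.7691 + (10.96 − 1)/227.0 = 2.105
NF = 10 log₁₀(2.105) = 3.23 dB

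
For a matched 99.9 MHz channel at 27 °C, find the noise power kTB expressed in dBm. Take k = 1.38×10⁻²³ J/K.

−93.8 dBm

T = 27 °C + 273.15 = 300.15 K
P_n = kTB = 1.38×10⁻²³ × 300.15 × 9.99×10⁷ = 4.14×10⁻¹³ W
In dBm: 10 log₁₀(4.14×10⁻¹³ / 10⁻³) = −93.8 dBm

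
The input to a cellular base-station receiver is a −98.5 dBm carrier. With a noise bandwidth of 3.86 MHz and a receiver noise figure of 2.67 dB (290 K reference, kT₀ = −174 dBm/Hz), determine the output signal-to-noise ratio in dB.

Noise floor: N = −174 + 10 log₁₀(B) + NF
10 log₁₀(3.86×10⁶) = 65.87 dB
N = −174 + 65.87 + 2.67 = −105.46 dBm
SNR = P_sig − N = −98.5 − (−105.46) = 6.96 dB → 7.0 dB

7.0 dB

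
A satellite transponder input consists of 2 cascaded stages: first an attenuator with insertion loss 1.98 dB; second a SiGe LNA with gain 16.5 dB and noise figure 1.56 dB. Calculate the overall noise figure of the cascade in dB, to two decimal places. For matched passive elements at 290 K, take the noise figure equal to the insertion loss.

Convert to linear (a loss of L dB is a gain of −L dB): F_i = 10^(NF_i/10), G_i = 10^(G_i,dB/10)
  Stage 1: F_1 = 10^(1.98/10) = 1.578, G_1 = 10^(−1.98/10) = 0.6339
  Stage 2: F_2 = 10^(1.56/10) = 1.432, G_2 = 10^(16.5/10) = 44.67
Friis cascade:
  F = 1.578 + (1.432 − 1)/0.6339 = 2.259
NF = 10 log₁₀(2.259) = 3.54 dB

3.54 dB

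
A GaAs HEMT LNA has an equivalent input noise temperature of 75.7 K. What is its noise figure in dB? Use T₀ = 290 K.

F = 1 + T_e/T₀ = 1 + 75.7/290 = 1.26103
NF = 10 log₁₀(1.26103) = 1.01 dB

1.01 dB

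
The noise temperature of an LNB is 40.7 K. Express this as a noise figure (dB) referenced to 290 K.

0.570 dB

F = 1 + T_e/T₀ = 1 + 40.7/290 = 1.14034
NF = 10 log₁₀(1.14034) = 0.570 dB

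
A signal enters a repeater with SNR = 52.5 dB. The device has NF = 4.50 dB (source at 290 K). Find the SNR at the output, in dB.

48.00 dB

By definition F = SNR_in/SNR_out, so in dB: SNR_out = SNR_in − NF
SNR_out = 52.5 − 4.50 = 48.00 dB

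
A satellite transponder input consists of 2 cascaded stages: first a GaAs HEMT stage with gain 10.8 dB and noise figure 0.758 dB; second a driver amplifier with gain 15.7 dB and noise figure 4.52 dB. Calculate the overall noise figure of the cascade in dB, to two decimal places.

1.28 dB

Convert to linear (a loss of L dB is a gain of −L dB): F_i = 10^(NF_i/10), G_i = 10^(G_i,dB/10)
  Stage 1: F_1 = 10^(0.758/10) = 1.191, G_1 = 10^(10.8/10) = 12.02
  Stage 2: F_2 = 10^(4.52/10) = 2.831, G_2 = 10^(15.7/10) = 37.15
Friis cascade:
  F = 1.191 + (2.831 − 1)/12.02 = 1.343
NF = 10 log₁₀(1.343) = 1.28 dB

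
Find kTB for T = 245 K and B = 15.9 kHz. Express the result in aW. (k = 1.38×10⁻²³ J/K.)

53.8 aW

P_n = kTB = 1.38×10⁻²³ × 245 × 1.59×10⁴ = 5.38×10⁻¹⁷ W = 53.8 aW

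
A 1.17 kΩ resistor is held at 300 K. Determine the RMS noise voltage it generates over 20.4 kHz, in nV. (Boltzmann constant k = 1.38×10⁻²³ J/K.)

V_n = √(4kTRB)
4kTRB = 4 × 1.38×10⁻²³ × 300 × 1.17×10³ × 2.04×10⁴ = 3.95×10⁻¹³ V²
V_n = √(3.95×10⁻¹³) = 6.29×10⁻⁷ V = 629 nV

629 nV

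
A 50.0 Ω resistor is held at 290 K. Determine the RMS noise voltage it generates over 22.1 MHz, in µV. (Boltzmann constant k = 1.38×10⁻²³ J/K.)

4.21 µV

V_n = √(4kTRB)
4kTRB = 4 × 1.38×10⁻²³ × 290 × 5.00×10¹ × 2.21×10⁷ = 1.77×10⁻¹¹ V²
V_n = √(1.77×10⁻¹¹) = 4.21×10⁻⁶ V = 4.21 µV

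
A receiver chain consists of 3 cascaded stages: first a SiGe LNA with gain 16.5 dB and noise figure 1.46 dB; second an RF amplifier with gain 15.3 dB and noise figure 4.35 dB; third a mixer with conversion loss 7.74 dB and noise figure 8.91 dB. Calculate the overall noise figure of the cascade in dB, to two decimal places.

1.59 dB

Convert to linear (a loss of L dB is a gain of −L dB): F_i = 10^(NF_i/10), G_i = 10^(G_i,dB/10)
  Stage 1: F_1 = 10^(1.46/10) = 1.400, G_1 = 10^(16.5/10) = 44.67
  Stage 2: F_2 = 10^(4.35/10) = 2.723, G_2 = 10^(15.3/10) = 33.88
  Stage 3: F_3 = 10^(8.91/10) = 7.780, G_3 = 10^(−7.74/10) = 0.1683
Friis cascade:
  F = 1.400 + (2.723 − 1)/44.67 + (7.780 − 1)/1514 = 1.443
NF = 10 log₁₀(1.443) = 1.59 dB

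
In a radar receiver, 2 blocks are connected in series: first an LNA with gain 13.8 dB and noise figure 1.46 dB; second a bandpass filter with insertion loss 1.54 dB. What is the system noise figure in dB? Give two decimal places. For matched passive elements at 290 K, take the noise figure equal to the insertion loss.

Convert to linear (a loss of L dB is a gain of −L dB): F_i = 10^(NF_i/10), G_i = 10^(G_i,dB/10)
  Stage 1: F_1 = 10^(1.46/10) = 1.400, G_1 = 10^(13.8/10) = 23.99
  Stage 2: F_2 = 10^(1.54/10) = 1.426, G_2 = 10^(−1.54/10) = 0.7015
Friis cascade:
  F = 1.400 + (1.426 − 1)/23.99 = 1.417
NF = 10 log₁₀(1.417) = 1.51 dB

1.51 dB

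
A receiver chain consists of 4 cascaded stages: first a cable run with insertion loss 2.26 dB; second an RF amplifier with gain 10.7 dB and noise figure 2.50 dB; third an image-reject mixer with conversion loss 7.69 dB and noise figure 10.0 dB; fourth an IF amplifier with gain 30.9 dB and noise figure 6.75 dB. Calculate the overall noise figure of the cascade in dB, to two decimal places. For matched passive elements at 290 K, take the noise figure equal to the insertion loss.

8.70 dB

Convert to linear (a loss of L dB is a gain of −L dB): F_i = 10^(NF_i/10), G_i = 10^(G_i,dB/10)
  Stage 1: F_1 = 10^(2.26/10) = 1.683, G_1 = 10^(−2.26/10) = 0.5943
  Stage 2: F_2 = 10^(2.50/10) = 1.778, G_2 = 10^(10.7/10) = 11.75
  Stage 3: F_3 = 10^(10.0/10) = 10.00, G_3 = 10^(−7.69/10) = 0.1702
  Stage 4: F_4 = 10^(6.75/10) = 4.732, G_4 = 10^(30.9/10) = 1230
Friis cascade:
  F = 1.683 + (1.778 − 1)/0.5943 + (10.00 − 1)/6.982 + (4.732 − 1)/1.189 = 7.421
NF = 10 log₁₀(7.421) = 8.70 dB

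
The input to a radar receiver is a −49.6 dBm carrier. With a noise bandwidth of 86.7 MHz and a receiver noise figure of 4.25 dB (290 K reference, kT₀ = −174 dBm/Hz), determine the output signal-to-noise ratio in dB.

Noise floor: N = −174 + 10 log₁₀(B) + NF
10 log₁₀(8.67×10⁷) = 79.38 dB
N = −174 + 79.38 + 4.25 = −90.37 dBm
SNR = P_sig − N = −49.6 − (−90.37) = 40.77 dB → 40.8 dB

40.8 dB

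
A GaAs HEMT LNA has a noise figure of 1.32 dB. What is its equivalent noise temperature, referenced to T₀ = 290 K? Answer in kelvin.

F = 10^(1.32/10) = 1.35519
T_e = (F − 1)·T₀ = (1.35519 − 1) × 290 = 103 K

103 K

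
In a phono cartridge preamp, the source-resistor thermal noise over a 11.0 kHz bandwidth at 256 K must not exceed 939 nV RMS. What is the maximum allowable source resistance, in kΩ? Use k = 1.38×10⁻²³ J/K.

Johnson–Nyquist: V_n = √(4kTRB) ⇒ R = V_n² / (4kTB)
4kTB = 4 × 1.38×10⁻²³ × 256 × 1.10×10⁴ = 1.55×10⁻¹⁶
R = (9.39×10⁻⁷)² / 1.55×10⁻¹⁶ = 5.67×10³ Ω = 5.67 kΩ

5.67 kΩ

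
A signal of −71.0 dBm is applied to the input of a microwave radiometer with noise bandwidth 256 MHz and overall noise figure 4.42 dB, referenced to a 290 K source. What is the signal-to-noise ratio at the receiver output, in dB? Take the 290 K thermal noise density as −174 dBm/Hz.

14.5 dB

Noise floor: N = −174 + 10 log₁₀(B) + NF
10 log₁₀(2.56×10⁸) = 84.08 dB
N = −174 + 84.08 + 4.42 = −85.50 dBm
SNR = P_sig − N = −71.0 − (−85.50) = 14.50 dB → 14.5 dB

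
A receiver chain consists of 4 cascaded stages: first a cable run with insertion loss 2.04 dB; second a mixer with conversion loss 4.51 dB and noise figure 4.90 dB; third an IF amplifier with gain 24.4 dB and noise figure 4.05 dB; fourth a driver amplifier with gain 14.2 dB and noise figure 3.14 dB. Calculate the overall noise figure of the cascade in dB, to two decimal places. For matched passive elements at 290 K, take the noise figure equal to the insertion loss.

10.76 dB

Convert to linear (a loss of L dB is a gain of −L dB): F_i = 10^(NF_i/10), G_i = 10^(G_i,dB/10)
  Stage 1: F_1 = 10^(2.04/10) = 1.600, G_1 = 10^(−2.04/10) = 0.6252
  Stage 2: F_2 = 10^(4.90/10) = 3.090, G_2 = 10^(−4.51/10) = 0.3540
  Stage 3: F_3 = 10^(4.05/10) = 2.541, G_3 = 10^(24.4/10) = 275.4
  Stage 4: F_4 = 10^(3.14/10) = 2.061, G_4 = 10^(14.2/10) = 26.30
Friis cascade:
  F = 1.600 + (3.090 − 1)/0.6252 + (2.541 − 1)/0.2213 + (2.061 − 1)/60.95 = 11.92
NF = 10 log₁₀(11.92) = 10.76 dB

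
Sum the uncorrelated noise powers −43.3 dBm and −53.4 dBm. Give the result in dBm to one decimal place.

Convert to linear, add, convert back:
P₁ = 4.68×10⁻⁸ W, P₂ = 4.57×10⁻⁹ W
P_tot = 5.13×10⁻⁸ W → 10 log₁₀(P_tot / 10⁻³) = −42.9 dBm

−42.9 dBm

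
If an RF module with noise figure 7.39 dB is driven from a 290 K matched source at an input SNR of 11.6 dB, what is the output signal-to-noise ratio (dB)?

By definition F = SNR_in/SNR_out, so in dB: SNR_out = SNR_in − NF
SNR_out = 11.6 − 7.39 = 4.21 dB

4.21 dB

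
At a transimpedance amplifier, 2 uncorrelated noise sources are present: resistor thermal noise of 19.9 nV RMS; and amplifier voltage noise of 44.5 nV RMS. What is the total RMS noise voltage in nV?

48.7 nV

Uncorrelated sources add in power (mean-square): V_tot = √(ΣV_i²)
V_tot = √[(1.99×10⁻⁸)² + (4.45×10⁻⁸)²] = 4.87×10⁻⁸ V = 48.7 nV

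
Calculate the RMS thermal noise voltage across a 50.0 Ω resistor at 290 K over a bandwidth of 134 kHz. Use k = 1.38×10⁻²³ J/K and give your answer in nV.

327 nV

V_n = √(4kTRB)
4kTRB = 4 × 1.38×10⁻²³ × 290 × 5.00×10¹ × 1.34×10⁵ = 1.07×10⁻¹³ V²
V_n = √(1.07×10⁻¹³) = 3.27×10⁻⁷ V = 327 nV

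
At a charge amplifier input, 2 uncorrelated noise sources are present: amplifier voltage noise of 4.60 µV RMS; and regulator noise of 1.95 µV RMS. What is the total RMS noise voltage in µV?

5.00 µV

Uncorrelated sources add in power (mean-square): V_tot = √(ΣV_i²)
V_tot = √[(4.60×10⁻⁶)² + (1.95×10⁻⁶)²] = 5.00×10⁻⁶ V = 5.00 µV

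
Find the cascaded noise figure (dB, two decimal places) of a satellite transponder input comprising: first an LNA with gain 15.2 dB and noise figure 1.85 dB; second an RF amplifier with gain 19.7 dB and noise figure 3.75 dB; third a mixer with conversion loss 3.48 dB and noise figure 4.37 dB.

1.97 dB

Convert to linear (a loss of L dB is a gain of −L dB): F_i = 10^(NF_i/10), G_i = 10^(G_i,dB/10)
  Stage 1: F_1 = 10^(1.85/10) = 1.531, G_1 = 10^(15.2/10) = 33.11
  Stage 2: F_2 = 10^(3.75/10) = 2.371, G_2 = 10^(19.7/10) = 93.33
  Stage 3: F_3 = 10^(4.37/10) = 2.735, G_3 = 10^(−3.48/10) = 0.4487
Friis cascade:
  F = 1.531 + (2.371 − 1)/33.11 + (2.735 − 1)/3090 = 1.573
NF = 10 log₁₀(1.573) = 1.97 dB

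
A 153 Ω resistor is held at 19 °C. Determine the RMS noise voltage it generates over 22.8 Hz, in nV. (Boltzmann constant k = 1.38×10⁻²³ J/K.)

T = 19 °C + 273.15 = 292.15 K
V_n = √(4kTRB)
4kTRB = 4 × 1.38×10⁻²³ × 292.15 × 1.53×10² × 2.28×10¹ = 5.63×10⁻¹⁷ V²
V_n = √(5.63×10⁻¹⁷) = 7.50×10⁻⁹ V = 7.50 nV

7.50 nV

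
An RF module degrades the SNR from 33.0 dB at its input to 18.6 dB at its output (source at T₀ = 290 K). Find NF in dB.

14.4 dB

NF (dB) = SNR_in(dB) − SNR_out(dB) when the source is at T₀
NF = 33.0 − 18.6 = 14.4 dB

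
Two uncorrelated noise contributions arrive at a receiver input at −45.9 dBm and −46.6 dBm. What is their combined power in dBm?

Convert to linear, add, convert back:
P₁ = 2.57×10⁻⁸ W, P₂ = 2.19×10⁻⁸ W
P_tot = 4.76×10⁻⁸ W → 10 log₁₀(P_tot / 10⁻³) = −43.2 dBm

−43.2 dBm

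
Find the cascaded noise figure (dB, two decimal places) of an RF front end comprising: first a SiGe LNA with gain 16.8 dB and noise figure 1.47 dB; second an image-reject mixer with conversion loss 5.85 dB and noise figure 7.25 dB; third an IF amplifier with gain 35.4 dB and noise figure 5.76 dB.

2.34 dB

Convert to linear (a loss of L dB is a gain of −L dB): F_i = 10^(NF_i/10), G_i = 10^(G_i,dB/10)
  Stage 1: F_1 = 10^(1.47/10) = 1.403, G_1 = 10^(16.8/10) = 47.86
  Stage 2: F_2 = 10^(7.25/10) = 5.309, G_2 = 10^(−5.85/10) = 0.2600
  Stage 3: F_3 = 10^(5.76/10) = 3.767, G_3 = 10^(35.4/10) = 3467
Friis cascade:
  F = 1.403 + (5.309 − 1)/47.86 + (3.767 − 1)/12.45 = 1.715
NF = 10 log₁₀(1.715) = 2.34 dB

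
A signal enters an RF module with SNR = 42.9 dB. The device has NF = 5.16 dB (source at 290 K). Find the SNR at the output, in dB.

37.74 dB

By definition F = SNR_in/SNR_out, so in dB: SNR_out = SNR_in − NF
SNR_out = 42.9 − 5.16 = 37.74 dB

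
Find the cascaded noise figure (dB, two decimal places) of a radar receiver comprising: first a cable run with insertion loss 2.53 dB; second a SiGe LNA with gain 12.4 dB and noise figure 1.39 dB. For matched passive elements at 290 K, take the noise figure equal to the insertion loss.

3.92 dB

Convert to linear (a loss of L dB is a gain of −L dB): F_i = 10^(NF_i/10), G_i = 10^(G_i,dB/10)
  Stage 1: F_1 = 10^(2.53/10) = 1.791, G_1 = 10^(−2.53/10) = 0.5585
  Stage 2: F_2 = 10^(1.39/10) = 1.377, G_2 = 10^(12.4/10) = 17.38
Friis cascade:
  F = 1.791 + (1.377 − 1)/0.5585 = 2.466
NF = 10 log₁₀(2.466) = 3.92 dB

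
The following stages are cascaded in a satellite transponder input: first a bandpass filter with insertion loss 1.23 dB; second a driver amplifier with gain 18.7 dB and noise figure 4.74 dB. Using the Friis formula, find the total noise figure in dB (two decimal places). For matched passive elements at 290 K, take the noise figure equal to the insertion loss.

5.97 dB

Convert to linear (a loss of L dB is a gain of −L dB): F_i = 10^(NF_i/10), G_i = 10^(G_i,dB/10)
  Stage 1: F_1 = 10^(1.23/10) = 1.327, G_1 = 10^(−1.23/10) = 0.7534
  Stage 2: F_2 = 10^(4.74/10) = 2.979, G_2 = 10^(18.7/10) = 74.13
Friis cascade:
  F = 1.327 + (2.979 − 1)/0.7534 = 3.954
NF = 10 log₁₀(3.954) = 5.97 dB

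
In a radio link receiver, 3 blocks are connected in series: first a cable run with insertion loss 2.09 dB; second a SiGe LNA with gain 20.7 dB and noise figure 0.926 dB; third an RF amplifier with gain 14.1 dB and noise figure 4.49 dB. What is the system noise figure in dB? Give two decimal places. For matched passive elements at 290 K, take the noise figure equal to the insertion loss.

Convert to linear (a loss of L dB is a gain of −L dB): F_i = 10^(NF_i/10), G_i = 10^(G_i,dB/10)
  Stage 1: F_1 = 10^(2.09/10) = 1.618, G_1 = 10^(−2.09/10) = 0.6180
  Stage 2: F_2 = 10^(0.926/10) = 1.238, G_2 = 10^(20.7/10) = 117.5
  Stage 3: F_3 = 10^(4.49/10) = 2.812, G_3 = 10^(14.1/10) = 25.70
Friis cascade:
  F = 1.618 + (1.238 − 1)/0.6180 + (2.812 − 1)/72.61 = 2.028
NF = 10 log₁₀(2.028) = 3.07 dB

3.07 dB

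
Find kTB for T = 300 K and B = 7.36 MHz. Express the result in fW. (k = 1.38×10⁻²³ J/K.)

30.5 fW

P_n = kTB = 1.38×10⁻²³ × 300 × 7.36×10⁶ = 3.05×10⁻¹⁴ W = 30.5 fW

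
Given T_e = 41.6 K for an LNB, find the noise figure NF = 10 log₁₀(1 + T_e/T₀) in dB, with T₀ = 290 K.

F = 1 + T_e/T₀ = 1 + 41.6/290 = 1.14345
NF = 10 log₁₀(1.14345) = 0.582 dB

0.582 dB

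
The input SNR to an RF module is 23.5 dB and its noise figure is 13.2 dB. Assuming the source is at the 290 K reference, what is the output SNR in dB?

By definition F = SNR_in/SNR_out, so in dB: SNR_out = SNR_in − NF
SNR_out = 23.5 − 13.2 = 10.3 dB

10.3 dB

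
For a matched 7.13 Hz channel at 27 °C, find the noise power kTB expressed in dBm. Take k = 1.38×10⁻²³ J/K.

−165.3 dBm

T = 27 °C + 273.15 = 300.15 K
P_n = kTB = 1.38×10⁻²³ × 300.15 × 7.13×10⁰ = 2.95×10⁻²⁰ W
In dBm: 10 log₁₀(2.95×10⁻²⁰ / 10⁻³) = −165.3 dBm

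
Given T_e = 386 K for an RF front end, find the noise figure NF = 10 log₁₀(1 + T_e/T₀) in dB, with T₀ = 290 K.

3.68 dB

F = 1 + T_e/T₀ = 1 + 386/290 = 2.33103
NF = 10 log₁₀(2.33103) = 3.68 dB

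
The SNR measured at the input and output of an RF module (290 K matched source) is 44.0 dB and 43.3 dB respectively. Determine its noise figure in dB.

NF (dB) = SNR_in(dB) − SNR_out(dB) when the source is at T₀
NF = 44.0 − 43.3 = 0.7 dB

0.7 dB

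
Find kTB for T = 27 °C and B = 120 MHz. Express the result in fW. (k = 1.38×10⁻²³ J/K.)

497 fW

T = 27 °C + 273.15 = 300.15 K
P_n = kTB = 1.38×10⁻²³ × 300.15 × 1.20×10⁸ = 4.97×10⁻¹³ W = 497 fW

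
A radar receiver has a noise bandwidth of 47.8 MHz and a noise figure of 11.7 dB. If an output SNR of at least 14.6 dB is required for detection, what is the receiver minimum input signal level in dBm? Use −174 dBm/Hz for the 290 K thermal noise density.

Sensitivity = −174 + 10 log₁₀(B) + NF + SNR_min
= −174 + 76.79 + 11.7 + 14.6
= −70.91 dBm → −70.9 dBm

−70.9 dBm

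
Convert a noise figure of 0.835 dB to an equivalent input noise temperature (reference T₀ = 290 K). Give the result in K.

F = 10^(0.835/10) = 1.21199
T_e = (F − 1)·T₀ = (1.21199 − 1) × 290 = 61.5 K

61.5 K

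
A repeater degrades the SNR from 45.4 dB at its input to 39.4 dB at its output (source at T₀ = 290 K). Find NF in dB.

NF (dB) = SNR_in(dB) − SNR_out(dB) when the source is at T₀
NF = 45.4 − 39.4 = 6.0 dB

6.0 dB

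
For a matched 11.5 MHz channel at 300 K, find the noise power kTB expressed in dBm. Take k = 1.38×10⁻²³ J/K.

P_n = kTB = 1.38×10⁻²³ × 300 × 1.15×10⁷ = 4.76×10⁻¹⁴ W
In dBm: 10 log₁₀(4.76×10⁻¹⁴ / 10⁻³) = −103.2 dBm

−103.2 dBm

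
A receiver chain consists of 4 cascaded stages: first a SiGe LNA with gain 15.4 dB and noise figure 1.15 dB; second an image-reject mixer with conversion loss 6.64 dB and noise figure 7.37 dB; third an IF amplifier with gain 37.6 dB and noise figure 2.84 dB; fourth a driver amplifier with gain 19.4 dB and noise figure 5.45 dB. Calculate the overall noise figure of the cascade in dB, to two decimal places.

1.92 dB

Convert to linear (a loss of L dB is a gain of −L dB): F_i = 10^(NF_i/10), G_i = 10^(G_i,dB/10)
  Stage 1: F_1 = 10^(1.15/10) = 1.303, G_1 = 10^(15.4/10) = 34.67
  Stage 2: F_2 = 10^(7.37/10) = 5.458, G_2 = 10^(−6.64/10) = 0.2168
  Stage 3: F_3 = 10^(2.84/10) = 1.923, G_3 = 10^(37.6/10) = 5754
  Stage 4: F_4 = 10^(5.45/10) = 3.508, G_4 = 10^(19.4/10) = 87.10
Friis cascade:
  F = 1.303 + (5.458 − 1)/34.67 + (1.923 − 1)/7.516 + (3.508 − 1)/4.325×10⁴ = 1.555
NF = 10 log₁₀(1.555) = 1.92 dB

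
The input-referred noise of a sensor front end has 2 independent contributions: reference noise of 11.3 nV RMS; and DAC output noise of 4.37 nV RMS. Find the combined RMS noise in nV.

Uncorrelated sources add in power (mean-square): V_tot = √(ΣV_i²)
V_tot = √[(1.13×10⁻⁸)² + (4.37×10⁻⁹)²] = 1.21×10⁻⁸ V = 12.1 nV

12.1 nV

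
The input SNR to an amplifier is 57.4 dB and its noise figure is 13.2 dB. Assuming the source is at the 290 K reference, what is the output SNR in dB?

44.2 dB

By definition F = SNR_in/SNR_out, so in dB: SNR_out = SNR_in − NF
SNR_out = 57.4 − 13.2 = 44.2 dB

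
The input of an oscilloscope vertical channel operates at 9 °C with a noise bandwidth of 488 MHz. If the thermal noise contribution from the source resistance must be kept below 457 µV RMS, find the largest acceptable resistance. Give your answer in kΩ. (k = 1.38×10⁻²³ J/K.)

27.5 kΩ

T = 9 °C + 273.15 = 282.15 K
Johnson–Nyquist: V_n = √(4kTRB) ⇒ R = V_n² / (4kTB)
4kTB = 4 × 1.38×10⁻²³ × 282.15 × 4.88×10⁸ = 7.60×10⁻¹²
R = (4.57×10⁻⁴)² / 7.60×10⁻¹² = 2.75×10⁴ Ω = 27.5 kΩ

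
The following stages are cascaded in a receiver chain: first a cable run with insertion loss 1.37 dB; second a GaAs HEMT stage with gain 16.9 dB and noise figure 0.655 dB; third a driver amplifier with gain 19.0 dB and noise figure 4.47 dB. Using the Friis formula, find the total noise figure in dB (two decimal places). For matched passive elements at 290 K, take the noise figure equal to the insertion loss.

Convert to linear (a loss of L dB is a gain of −L dB): F_i = 10^(NF_i/10), G_i = 10^(G_i,dB/10)
  Stage 1: F_1 = 10^(1.37/10) = 1.371, G_1 = 10^(−1.37/10) = 0.7295
  Stage 2: F_2 = 10^(0.655/10) = 1.163, G_2 = 10^(16.9/10) = 48.98
  Stage 3: F_3 = 10^(4.47/10) = 2.799, G_3 = 10^(19.0/10) = 79.43
Friis cascade:
  F = 1.371 + (1.163 − 1)/0.7295 + (2.799 − 1)/35.73 = 1.644
NF = 10 log₁₀(1.644) = 2.16 dB

2.16 dB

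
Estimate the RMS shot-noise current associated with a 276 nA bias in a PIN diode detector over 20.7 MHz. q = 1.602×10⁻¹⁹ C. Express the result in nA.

1.35 nA

I_n = √(2qI·B)
2qI·B = 2 × 1.602×10⁻¹⁹ × 2.76×10⁻⁷ × 2.07×10⁷ = 1.83×10⁻¹⁸ A²
I_n = √(1.83×10⁻¹⁸) = 1.35×10⁻⁹ A = 1.35 nA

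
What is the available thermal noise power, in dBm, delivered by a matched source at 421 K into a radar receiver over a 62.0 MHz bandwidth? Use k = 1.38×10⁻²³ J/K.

−94.4 dBm

P_n = kTB = 1.38×10⁻²³ × 421 × 6.20×10⁷ = 3.60×10⁻¹³ W
In dBm: 10 log₁₀(3.60×10⁻¹³ / 10⁻³) = −94.4 dBm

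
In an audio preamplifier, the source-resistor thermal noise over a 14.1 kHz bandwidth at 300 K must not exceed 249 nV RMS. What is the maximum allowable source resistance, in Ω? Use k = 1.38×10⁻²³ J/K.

266 Ω

Johnson–Nyquist: V_n = √(4kTRB) ⇒ R = V_n² / (4kTB)
4kTB = 4 × 1.38×10⁻²³ × 300 × 1.41×10⁴ = 2.33×10⁻¹⁶
R = (2.49×10⁻⁷)² / 2.33×10⁻¹⁶ = 2.66×10² Ω = 266 Ω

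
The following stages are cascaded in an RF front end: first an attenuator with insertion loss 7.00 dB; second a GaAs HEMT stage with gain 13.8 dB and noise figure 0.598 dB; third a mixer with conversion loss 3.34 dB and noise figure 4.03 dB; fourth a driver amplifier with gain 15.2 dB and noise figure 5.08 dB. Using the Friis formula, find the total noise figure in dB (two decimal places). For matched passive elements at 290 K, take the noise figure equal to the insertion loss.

Convert to linear (a loss of L dB is a gain of −L dB): F_i = 10^(NF_i/10), G_i = 10^(G_i,dB/10)
  Stage 1: F_1 = 10^(7.00/10) = 5.012, G_1 = 10^(−7.00/10) = 0.1995
  Stage 2: F_2 = 10^(0.598/10) = 1.148, G_2 = 10^(13.8/10) = 23.99
  Stage 3: F_3 = 10^(4.03/10) = 2.529, G_3 = 10^(−3.34/10) = 0.4634
  Stage 4: F_4 = 10^(5.08/10) = 3.221, G_4 = 10^(15.2/10) = 33.11
Friis cascade:
  F = 5.012 + (1.148 − 1)/0.1995 + (2.529 − 1)/4.786 + (3.221 − 1)/2.218 = 7.073
NF = 10 log₁₀(7.073) = 8.50 dB

8.50 dB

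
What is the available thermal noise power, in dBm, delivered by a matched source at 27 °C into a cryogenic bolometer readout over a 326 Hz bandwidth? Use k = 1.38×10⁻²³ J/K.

T = 27 °C + 273.15 = 300.15 K
P_n = kTB = 1.38×10⁻²³ × 300.15 × 3.26×10² = 1.35×10⁻¹⁸ W
In dBm: 10 log₁₀(1.35×10⁻¹⁸ / 10⁻³) = −148.7 dBm

−148.7 dBm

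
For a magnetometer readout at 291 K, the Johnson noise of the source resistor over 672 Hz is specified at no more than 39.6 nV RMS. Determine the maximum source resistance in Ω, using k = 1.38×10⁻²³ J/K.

Johnson–Nyquist: V_n = √(4kTRB) ⇒ R = V_n² / (4kTB)
4kTB = 4 × 1.38×10⁻²³ × 291 × 6.72×10² = 1.08×10⁻¹⁷
R = (3.96×10⁻⁸)² / 1.08×10⁻¹⁷ = 1.45×10² Ω = 145 Ω

145 Ω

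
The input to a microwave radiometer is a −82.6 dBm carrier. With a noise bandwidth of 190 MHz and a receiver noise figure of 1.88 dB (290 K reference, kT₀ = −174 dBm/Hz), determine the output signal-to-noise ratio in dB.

6.7 dB

Noise floor: N = −174 + 10 log₁₀(B) + NF
10 log₁₀(1.90×10⁸) = 82.79 dB
N = −174 + 82.79 + 1.88 = −89.33 dBm
SNR = P_sig − N = −82.6 − (−89.33) = 6.73 dB → 6.7 dB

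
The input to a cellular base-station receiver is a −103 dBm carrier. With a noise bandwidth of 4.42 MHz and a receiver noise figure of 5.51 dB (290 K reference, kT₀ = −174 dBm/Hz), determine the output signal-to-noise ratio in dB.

−1.0 dB

Noise floor: N = −174 + 10 log₁₀(B) + NF
10 log₁₀(4.42×10⁶) = 66.45 dB
N = −174 + 66.45 + 5.51 = −102.04 dBm
SNR = P_sig − N = −103 − (−102.04) = −0.96 dB → −1.0 dB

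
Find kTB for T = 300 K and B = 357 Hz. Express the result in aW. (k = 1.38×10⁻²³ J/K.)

1.48 aW

P_n = kTB = 1.38×10⁻²³ × 300 × 3.57×10² = 1.48×10⁻¹⁸ W = 1.48 aW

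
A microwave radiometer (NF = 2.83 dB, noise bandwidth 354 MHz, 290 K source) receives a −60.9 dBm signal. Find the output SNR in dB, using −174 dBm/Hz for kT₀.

24.8 dB

Noise floor: N = −174 + 10 log₁₀(B) + NF
10 log₁₀(3.54×10⁸) = 85.49 dB
N = −174 + 85.49 + 2.83 = −85.68 dBm
SNR = P_sig − N = −60.9 − (−85.68) = 24.78 dB → 24.8 dB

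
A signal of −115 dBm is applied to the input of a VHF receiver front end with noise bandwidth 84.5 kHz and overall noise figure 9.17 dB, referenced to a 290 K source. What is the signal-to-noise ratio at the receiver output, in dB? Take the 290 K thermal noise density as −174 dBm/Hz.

Noise floor: N = −174 + 10 log₁₀(B) + NF
10 log₁₀(8.45×10⁴) = 49.27 dB
N = −174 + 49.27 + 9.17 = −115.56 dBm
SNR = P_sig − N = −115 − (−115.56) = 0.56 dB → 0.6 dB

0.6 dB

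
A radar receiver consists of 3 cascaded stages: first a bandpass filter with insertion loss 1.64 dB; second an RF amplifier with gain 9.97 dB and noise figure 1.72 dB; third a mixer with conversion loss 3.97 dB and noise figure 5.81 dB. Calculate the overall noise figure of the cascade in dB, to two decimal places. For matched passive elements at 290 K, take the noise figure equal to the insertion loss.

4.12 dB

Convert to linear (a loss of L dB is a gain of −L dB): F_i = 10^(NF_i/10), G_i = 10^(G_i,dB/10)
  Stage 1: F_1 = 10^(1.64/10) = 1.459, G_1 = 10^(−1.64/10) = 0.6855
  Stage 2: F_2 = 10^(1.72/10) = 1.486, G_2 = 10^(9.97/10) = 9.931
  Stage 3: F_3 = 10^(5.81/10) = 3.811, G_3 = 10^(−3.97/10) = 0.4009
Friis cascade:
  F = 1.459 + (1.486 − 1)/0.6855 + (3.811 − 1)/6.808 = 2.581
NF = 10 log₁₀(2.581) = 4.12 dB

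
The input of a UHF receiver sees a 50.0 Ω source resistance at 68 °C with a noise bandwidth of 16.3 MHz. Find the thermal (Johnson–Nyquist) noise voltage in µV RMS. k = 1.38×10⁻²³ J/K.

T = 68 °C + 273.15 = 341.15 K
V_n = √(4kTRB)
4kTRB = 4 × 1.38×10⁻²³ × 341.15 × 5.00×10¹ × 1.63×10⁷ = 1.53×10⁻¹¹ V²
V_n = √(1.53×10⁻¹¹) = 3.92×10⁻⁶ V = 3.92 µV

3.92 µV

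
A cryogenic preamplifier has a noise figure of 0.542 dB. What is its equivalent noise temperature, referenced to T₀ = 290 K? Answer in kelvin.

F = 10^(0.542/10) = 1.13292
T_e = (F − 1)·T₀ = (1.13292 − 1) × 290 = 38.5 K

38.5 K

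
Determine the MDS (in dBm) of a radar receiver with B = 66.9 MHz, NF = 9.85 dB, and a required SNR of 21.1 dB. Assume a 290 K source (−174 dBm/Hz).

Sensitivity = −174 + 10 log₁₀(B) + NF + SNR_min
= −174 + 78.25 + 9.85 + 21.1
= −64.80 dBm → −64.8 dBm

−64.8 dBm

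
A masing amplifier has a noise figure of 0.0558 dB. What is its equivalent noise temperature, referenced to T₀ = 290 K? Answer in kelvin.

3.75 K

F = 10^(0.0558/10) = 1.01293
T_e = (F − 1)·T₀ = (1.01293 − 1) × 290 = 3.75 K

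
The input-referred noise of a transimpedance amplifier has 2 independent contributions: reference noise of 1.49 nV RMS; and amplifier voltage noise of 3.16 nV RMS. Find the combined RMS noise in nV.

3.49 nV

Uncorrelated sources add in power (mean-square): V_tot = √(ΣV_i²)
V_tot = √[(1.49×10⁻⁹)² + (3.16×10⁻⁹)²] = 3.49×10⁻⁹ V = 3.49 nV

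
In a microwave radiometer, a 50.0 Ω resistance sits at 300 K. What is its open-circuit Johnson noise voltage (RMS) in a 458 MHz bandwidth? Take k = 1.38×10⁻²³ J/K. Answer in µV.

19.5 µV

V_n = √(4kTRB)
4kTRB = 4 × 1.38×10⁻²³ × 300 × 5.00×10¹ × 4.58×10⁸ = 3.79×10⁻¹⁰ V²
V_n = √(3.79×10⁻¹⁰) = 1.95×10⁻⁵ V = 19.5 µV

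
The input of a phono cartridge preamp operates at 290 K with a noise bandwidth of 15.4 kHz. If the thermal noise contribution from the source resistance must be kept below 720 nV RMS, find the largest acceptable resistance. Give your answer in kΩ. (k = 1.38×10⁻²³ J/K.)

2.10 kΩ

Johnson–Nyquist: V_n = √(4kTRB) ⇒ R = V_n² / (4kTB)
4kTB = 4 × 1.38×10⁻²³ × 290 × 1.54×10⁴ = 2.47×10⁻¹⁶
R = (7.20×10⁻⁷)² / 2.47×10⁻¹⁶ = 2.10×10³ Ω = 2.10 kΩ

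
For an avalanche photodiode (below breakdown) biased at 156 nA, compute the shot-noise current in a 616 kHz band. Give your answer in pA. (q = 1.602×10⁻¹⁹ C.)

175 pA

I_n = √(2qI·B)
2qI·B = 2 × 1.602×10⁻¹⁹ × 1.56×10⁻⁷ × 6.16×10⁵ = 3.08×10⁻²⁰ A²
I_n = √(3.08×10⁻²⁰) = 1.75×10⁻¹⁰ A = 175 pA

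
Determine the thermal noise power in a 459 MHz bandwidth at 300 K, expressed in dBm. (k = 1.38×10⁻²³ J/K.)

P_n = kTB = 1.38×10⁻²³ × 300 × 4.59×10⁸ = 1.90×10⁻¹² W
In dBm: 10 log₁₀(1.90×10⁻¹² / 10⁻³) = −87.2 dBm

−87.2 dBm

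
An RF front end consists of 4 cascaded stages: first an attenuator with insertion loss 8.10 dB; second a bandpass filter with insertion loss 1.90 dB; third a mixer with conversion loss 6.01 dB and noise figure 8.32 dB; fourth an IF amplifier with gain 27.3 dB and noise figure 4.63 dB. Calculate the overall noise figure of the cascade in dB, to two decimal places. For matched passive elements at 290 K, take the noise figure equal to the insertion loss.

Convert to linear (a loss of L dB is a gain of −L dB): F_i = 10^(NF_i/10), G_i = 10^(G_i,dB/10)
  Stage 1: F_1 = 10^(8.10/10) = 6.457, G_1 = 10^(−8.10/10) = 0.1549
  Stage 2: F_2 = 10^(1.90/10) = 1.549, G_2 = 10^(−1.90/10) = 0.6457
  Stage 3: F_3 = 10^(8.32/10) = 6.792, G_3 = 10^(−6.01/10) = 0.2506
  Stage 4: F_4 = 10^(4.63/10) = 2.904, G_4 = 10^(27.3/10) = 537.0
Friis cascade:
  F = 6.457 + (1.549 − 1)/0.1549 + (6.792 − 1)/0.1000 + (2.904 − 1)/0.02506 = 143.9
NF = 10 log₁₀(143.9) = 21.58 dB

21.58 dB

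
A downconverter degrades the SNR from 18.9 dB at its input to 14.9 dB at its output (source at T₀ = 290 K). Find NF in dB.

NF (dB) = SNR_in(dB) − SNR_out(dB) when the source is at T₀
NF = 18.9 − 14.9 = 4.0 dB

4.0 dB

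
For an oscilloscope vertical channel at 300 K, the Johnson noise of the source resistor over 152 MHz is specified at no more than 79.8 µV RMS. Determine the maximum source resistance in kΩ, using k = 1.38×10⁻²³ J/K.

2.53 kΩ

Johnson–Nyquist: V_n = √(4kTRB) ⇒ R = V_n² / (4kTB)
4kTB = 4 × 1.38×10⁻²³ × 300 × 1.52×10⁸ = 2.52×10⁻¹²
R = (7.98×10⁻⁵)² / 2.52×10⁻¹² = 2.53×10³ Ω = 2.53 kΩ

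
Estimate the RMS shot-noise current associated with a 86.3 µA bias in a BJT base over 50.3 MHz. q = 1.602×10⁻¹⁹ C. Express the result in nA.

37.3 nA

I_n = √(2qI·B)
2qI·B = 2 × 1.602×10⁻¹⁹ × 8.63×10⁻⁵ × 5.03×10⁷ = 1.39×10⁻¹⁵ A²
I_n = √(1.39×10⁻¹⁵) = 3.73×10⁻⁸ A = 37.3 nA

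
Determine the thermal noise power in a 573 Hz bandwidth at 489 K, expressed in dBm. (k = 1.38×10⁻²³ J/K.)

−144.1 dBm

P_n = kTB = 1.38×10⁻²³ × 489 × 5.73×10² = 3.87×10⁻¹⁸ W
In dBm: 10 log₁₀(3.87×10⁻¹⁸ / 10⁻³) = −144.1 dBm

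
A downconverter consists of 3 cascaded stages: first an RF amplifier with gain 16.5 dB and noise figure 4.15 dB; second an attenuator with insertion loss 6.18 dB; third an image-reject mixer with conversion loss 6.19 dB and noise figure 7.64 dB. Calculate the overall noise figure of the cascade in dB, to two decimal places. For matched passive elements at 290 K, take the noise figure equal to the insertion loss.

4.94 dB

Convert to linear (a loss of L dB is a gain of −L dB): F_i = 10^(NF_i/10), G_i = 10^(G_i,dB/10)
  Stage 1: F_1 = 10^(4.15/10) = 2.600, G_1 = 10^(16.5/10) = 44.67
  Stage 2: F_2 = 10^(6.18/10) = 4.150, G_2 = 10^(−6.18/10) = 0.2410
  Stage 3: F_3 = 10^(7.64/10) = 5.808, G_3 = 10^(−6.19/10) = 0.2404
Friis cascade:
  F = 2.600 + (4.150 − 1)/44.67 + (5.808 − 1)/10.76 = 3.117
NF = 10 log₁₀(3.117) = 4.94 dB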